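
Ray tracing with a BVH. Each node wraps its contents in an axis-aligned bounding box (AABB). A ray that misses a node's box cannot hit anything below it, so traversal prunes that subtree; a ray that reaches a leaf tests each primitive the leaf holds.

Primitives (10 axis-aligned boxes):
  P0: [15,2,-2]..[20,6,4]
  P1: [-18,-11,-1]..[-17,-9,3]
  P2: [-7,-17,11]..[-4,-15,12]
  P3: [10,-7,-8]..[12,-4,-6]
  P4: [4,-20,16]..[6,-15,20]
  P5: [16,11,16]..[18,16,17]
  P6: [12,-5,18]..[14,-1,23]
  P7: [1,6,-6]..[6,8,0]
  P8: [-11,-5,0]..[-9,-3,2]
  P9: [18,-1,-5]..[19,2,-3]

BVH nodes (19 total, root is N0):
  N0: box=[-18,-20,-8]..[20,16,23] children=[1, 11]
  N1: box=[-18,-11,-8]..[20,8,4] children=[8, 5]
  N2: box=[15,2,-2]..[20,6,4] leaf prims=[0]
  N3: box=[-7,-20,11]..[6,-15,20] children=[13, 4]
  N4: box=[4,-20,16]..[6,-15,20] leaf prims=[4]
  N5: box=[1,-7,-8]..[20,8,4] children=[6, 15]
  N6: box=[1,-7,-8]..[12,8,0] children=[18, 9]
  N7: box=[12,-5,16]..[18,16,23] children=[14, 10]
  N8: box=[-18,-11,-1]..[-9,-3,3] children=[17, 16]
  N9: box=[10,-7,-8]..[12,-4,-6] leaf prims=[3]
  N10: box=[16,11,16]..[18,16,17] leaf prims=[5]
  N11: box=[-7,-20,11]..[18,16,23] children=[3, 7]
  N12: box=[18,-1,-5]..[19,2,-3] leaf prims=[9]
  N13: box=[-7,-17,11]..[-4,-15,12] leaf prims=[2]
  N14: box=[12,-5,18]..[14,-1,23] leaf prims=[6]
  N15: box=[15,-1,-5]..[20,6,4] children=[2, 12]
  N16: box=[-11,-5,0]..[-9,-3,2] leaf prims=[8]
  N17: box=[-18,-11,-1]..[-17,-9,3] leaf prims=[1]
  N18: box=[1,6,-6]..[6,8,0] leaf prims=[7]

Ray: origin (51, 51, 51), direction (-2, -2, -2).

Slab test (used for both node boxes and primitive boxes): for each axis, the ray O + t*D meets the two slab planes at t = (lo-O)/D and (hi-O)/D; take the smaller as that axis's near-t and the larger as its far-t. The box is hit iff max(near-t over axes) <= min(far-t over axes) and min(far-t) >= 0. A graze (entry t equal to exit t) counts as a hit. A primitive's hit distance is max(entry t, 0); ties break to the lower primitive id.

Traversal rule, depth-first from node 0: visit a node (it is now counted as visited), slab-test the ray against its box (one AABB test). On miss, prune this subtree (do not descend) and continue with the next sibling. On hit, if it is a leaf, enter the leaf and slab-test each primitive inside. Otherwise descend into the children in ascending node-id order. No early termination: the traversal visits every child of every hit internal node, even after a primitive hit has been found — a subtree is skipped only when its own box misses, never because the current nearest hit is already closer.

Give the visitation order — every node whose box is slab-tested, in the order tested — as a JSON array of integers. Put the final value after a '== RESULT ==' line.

Traverse from the root:
N0 x:[31/2,69/2] y:[35/2,71/2] z:[14,59/2] -> hit [35/2,59/2], descend [1, 11]
  N1 x:[31/2,69/2] y:[43/2,31] z:[47/2,59/2] -> hit [47/2,59/2], descend [5, 8]
    N5 x:[31/2,25] y:[43/2,29] z:[47/2,59/2] -> hit [47/2,25], descend [6, 15]
      N6 x:[39/2,25] y:[43/2,29] z:[51/2,59/2] -> miss, prune
      N15 x:[31/2,18] y:[45/2,26] z:[47/2,28] -> miss, prune
    N8 x:[30,69/2] y:[27,31] z:[24,26] -> miss, prune
  N11 x:[33/2,29] y:[35/2,71/2] z:[14,20] -> hit [35/2,20], descend [3, 7]
    N3 x:[45/2,29] y:[33,71/2] z:[31/2,20] -> miss, prune
    N7 x:[33/2,39/2] y:[35/2,28] z:[14,35/2] -> hit [35/2,35/2], descend [10, 14]
      N10 x:[33/2,35/2] y:[35/2,20] z:[17,35/2] -> hit [35/2,35/2] leaf, test {P5@t=35/2}
      N14 x:[37/2,39/2] y:[26,28] z:[14,33/2] -> miss, prune

order=[0, 1, 5, 6, 15, 8, 11, 3, 7, 10, 14]  |boxes|=11  |leaves|=1  hit=P5

== RESULT ==
[0, 1, 5, 6, 15, 8, 11, 3, 7, 10, 14]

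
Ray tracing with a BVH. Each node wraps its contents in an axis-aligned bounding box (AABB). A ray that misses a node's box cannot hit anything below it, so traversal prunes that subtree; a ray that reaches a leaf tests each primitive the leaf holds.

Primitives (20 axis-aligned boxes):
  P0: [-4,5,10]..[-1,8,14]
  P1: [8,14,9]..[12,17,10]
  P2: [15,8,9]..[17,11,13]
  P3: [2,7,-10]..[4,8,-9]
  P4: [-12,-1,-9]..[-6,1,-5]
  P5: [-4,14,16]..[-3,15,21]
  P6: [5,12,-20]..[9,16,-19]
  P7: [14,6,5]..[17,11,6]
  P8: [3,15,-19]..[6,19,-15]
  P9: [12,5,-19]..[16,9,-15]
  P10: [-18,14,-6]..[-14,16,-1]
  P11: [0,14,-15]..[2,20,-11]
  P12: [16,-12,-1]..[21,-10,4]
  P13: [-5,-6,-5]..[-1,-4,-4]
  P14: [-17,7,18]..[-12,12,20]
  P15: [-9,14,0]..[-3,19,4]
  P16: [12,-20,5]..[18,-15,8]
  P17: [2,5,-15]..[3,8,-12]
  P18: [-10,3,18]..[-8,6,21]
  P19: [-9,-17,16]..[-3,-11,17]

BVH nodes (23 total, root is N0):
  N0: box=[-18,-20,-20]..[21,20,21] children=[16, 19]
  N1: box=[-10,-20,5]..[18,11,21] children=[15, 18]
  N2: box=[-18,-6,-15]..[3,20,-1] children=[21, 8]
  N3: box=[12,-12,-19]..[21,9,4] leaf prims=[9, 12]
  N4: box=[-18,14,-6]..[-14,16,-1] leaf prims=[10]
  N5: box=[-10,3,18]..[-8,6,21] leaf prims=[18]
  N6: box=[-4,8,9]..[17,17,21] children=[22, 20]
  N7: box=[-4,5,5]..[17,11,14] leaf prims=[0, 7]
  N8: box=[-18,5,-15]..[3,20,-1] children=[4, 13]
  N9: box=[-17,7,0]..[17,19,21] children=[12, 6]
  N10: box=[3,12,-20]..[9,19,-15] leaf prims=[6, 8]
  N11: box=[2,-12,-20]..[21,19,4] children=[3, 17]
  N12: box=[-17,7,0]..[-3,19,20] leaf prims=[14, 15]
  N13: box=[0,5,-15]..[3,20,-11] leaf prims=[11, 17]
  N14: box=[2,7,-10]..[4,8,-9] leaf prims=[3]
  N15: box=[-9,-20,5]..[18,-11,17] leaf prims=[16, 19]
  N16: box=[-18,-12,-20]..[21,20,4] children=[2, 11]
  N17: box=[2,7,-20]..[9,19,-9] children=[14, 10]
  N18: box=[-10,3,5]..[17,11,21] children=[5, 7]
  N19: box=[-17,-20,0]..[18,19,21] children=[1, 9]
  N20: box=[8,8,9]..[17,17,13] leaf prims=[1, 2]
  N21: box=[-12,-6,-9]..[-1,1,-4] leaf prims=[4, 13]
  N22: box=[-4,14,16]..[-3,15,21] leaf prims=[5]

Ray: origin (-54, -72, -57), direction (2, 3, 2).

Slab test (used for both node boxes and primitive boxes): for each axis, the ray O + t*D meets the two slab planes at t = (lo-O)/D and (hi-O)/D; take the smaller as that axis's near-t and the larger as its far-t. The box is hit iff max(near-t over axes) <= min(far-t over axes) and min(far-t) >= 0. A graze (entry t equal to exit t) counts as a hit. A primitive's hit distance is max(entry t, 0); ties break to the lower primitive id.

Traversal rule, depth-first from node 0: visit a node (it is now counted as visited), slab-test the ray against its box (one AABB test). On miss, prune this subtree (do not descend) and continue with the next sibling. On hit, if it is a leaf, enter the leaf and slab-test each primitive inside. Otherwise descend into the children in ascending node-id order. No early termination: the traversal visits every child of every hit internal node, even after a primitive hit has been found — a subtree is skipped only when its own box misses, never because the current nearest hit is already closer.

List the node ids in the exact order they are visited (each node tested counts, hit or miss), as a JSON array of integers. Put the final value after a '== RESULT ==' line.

Traverse from the root:
N0 x:[18,75/2] y:[52/3,92/3] z:[37/2,39] -> hit [37/2,92/3], descend [16, 19]
  N16 x:[18,75/2] y:[20,92/3] z:[37/2,61/2] -> hit [20,61/2], descend [2, 11]
    N2 x:[18,57/2] y:[22,92/3] z:[21,28] -> hit [22,28], descend [8, 21]
      N8 x:[18,57/2] y:[77/3,92/3] z:[21,28] -> hit [77/3,28], descend [4, 13]
        N4 x:[18,20] y:[86/3,88/3] z:[51/2,28] -> miss, prune
        N13 x:[27,57/2] y:[77/3,92/3] z:[21,23] -> miss, prune
      N21 x:[21,53/2] y:[22,73/3] z:[24,53/2] -> hit [24,73/3] leaf, test {P4@t=24, P13(miss)}
    N11 x:[28,75/2] y:[20,91/3] z:[37/2,61/2] -> hit [28,91/3], descend [3, 17]
      N3 x:[33,75/2] y:[20,27] z:[19,61/2] -> miss, prune
      N17 x:[28,63/2] y:[79/3,91/3] z:[37/2,24] -> miss, prune
  N19 x:[37/2,36] y:[52/3,91/3] z:[57/2,39] -> hit [57/2,91/3], descend [1, 9]
    N1 x:[22,36] y:[52/3,83/3] z:[31,39] -> miss, prune
    N9 x:[37/2,71/2] y:[79/3,91/3] z:[57/2,39] -> hit [57/2,91/3], descend [6, 12]
      N6 x:[25,71/2] y:[80/3,89/3] z:[33,39] -> miss, prune
      N12 x:[37/2,51/2] y:[79/3,91/3] z:[57/2,77/2] -> miss, prune

15 AABB tests over nodes [0, 16, 2, 8, 4, 13, 21, 11, 3, 17, 19, 1, 9, 6, 12]; 1 leaf entered; closest P4.

== RESULT ==
[0, 16, 2, 8, 4, 13, 21, 11, 3, 17, 19, 1, 9, 6, 12]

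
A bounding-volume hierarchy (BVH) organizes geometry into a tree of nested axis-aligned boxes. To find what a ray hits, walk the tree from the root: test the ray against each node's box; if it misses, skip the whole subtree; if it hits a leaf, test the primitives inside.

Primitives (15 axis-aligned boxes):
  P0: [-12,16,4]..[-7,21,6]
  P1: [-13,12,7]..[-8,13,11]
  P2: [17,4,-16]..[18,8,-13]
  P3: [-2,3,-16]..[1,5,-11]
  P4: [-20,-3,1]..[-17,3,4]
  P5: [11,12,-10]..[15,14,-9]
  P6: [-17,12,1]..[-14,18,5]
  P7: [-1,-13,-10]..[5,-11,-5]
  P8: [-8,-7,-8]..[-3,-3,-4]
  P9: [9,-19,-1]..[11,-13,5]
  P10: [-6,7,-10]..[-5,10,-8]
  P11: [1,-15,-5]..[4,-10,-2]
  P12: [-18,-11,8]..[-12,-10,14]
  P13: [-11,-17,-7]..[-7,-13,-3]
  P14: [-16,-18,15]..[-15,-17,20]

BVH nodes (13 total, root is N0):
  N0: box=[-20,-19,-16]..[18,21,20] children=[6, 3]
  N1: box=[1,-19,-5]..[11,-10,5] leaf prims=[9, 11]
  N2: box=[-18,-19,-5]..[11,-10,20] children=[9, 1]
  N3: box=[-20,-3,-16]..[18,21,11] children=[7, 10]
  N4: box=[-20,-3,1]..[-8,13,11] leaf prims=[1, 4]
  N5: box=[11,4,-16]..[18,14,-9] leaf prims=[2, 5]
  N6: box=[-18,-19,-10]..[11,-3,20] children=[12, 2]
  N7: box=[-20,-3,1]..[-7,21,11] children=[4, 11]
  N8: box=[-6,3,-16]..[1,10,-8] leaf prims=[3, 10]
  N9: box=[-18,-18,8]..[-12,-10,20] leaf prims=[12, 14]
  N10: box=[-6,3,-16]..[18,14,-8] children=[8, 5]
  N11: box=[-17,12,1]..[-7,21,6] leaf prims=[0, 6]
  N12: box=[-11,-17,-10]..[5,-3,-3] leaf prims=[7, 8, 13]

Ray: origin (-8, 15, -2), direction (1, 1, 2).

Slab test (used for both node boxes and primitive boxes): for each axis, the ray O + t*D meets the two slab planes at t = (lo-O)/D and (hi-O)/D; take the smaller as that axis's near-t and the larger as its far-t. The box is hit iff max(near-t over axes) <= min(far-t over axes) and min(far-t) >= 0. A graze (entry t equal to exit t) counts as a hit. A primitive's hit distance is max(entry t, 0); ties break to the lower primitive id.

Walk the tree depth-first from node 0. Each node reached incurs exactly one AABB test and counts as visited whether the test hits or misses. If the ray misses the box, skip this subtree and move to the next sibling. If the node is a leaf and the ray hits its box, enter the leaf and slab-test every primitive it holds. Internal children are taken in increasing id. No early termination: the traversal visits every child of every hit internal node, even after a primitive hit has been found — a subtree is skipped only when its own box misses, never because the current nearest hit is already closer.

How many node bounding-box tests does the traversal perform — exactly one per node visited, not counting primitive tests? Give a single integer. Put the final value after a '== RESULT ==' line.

Walk:
N0 x:[-12,26] y:[-34,6] z:[-7,11] -> hit [-7,6], descend [3, 6]
  N3 x:[-12,26] y:[-18,6] z:[-7,13/2] -> hit [-7,6], descend [7, 10]
    N7 x:[-12,1] y:[-18,6] z:[3/2,13/2] -> miss, prune
    N10 x:[2,26] y:[-12,-1] z:[-7,-3] -> miss, prune
  N6 x:[-10,19] y:[-34,-18] z:[-4,11] -> miss, prune

Visited [0, 3, 7, 10, 6]. Tests: 5 box, 0 leaf. Nearest: miss.

== RESULT ==
5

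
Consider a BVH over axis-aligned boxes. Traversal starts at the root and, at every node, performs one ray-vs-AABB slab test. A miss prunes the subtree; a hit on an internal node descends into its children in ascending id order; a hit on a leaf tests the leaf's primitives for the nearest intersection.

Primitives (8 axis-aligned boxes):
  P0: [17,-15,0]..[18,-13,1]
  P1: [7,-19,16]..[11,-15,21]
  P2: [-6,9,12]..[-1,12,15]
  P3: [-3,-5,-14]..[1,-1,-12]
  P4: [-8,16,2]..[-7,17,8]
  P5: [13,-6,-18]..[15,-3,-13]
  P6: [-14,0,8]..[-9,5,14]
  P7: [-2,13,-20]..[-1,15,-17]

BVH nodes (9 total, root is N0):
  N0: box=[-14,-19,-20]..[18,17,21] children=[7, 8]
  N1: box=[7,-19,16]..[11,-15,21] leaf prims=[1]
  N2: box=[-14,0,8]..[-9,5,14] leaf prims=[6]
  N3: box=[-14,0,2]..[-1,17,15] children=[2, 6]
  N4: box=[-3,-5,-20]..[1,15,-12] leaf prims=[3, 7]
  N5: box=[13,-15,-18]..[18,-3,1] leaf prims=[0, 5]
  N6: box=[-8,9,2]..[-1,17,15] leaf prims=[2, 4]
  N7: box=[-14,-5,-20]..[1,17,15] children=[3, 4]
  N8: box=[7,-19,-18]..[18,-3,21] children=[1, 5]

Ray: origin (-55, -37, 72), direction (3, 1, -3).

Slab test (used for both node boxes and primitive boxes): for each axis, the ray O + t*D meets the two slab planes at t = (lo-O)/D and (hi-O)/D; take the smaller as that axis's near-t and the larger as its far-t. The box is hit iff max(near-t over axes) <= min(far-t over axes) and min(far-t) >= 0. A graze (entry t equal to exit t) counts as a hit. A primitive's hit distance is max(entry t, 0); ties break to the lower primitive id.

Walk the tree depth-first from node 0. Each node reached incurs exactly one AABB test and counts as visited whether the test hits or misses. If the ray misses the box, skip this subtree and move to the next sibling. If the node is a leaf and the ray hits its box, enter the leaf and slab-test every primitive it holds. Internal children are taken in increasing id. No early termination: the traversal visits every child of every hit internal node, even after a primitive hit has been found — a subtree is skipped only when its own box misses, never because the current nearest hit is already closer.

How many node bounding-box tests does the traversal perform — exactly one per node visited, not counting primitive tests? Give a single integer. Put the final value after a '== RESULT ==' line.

Walk:
N0 x:[41/3,73/3] y:[18,54] z:[17,92/3] -> hit [18,73/3], descend [7, 8]
  N7 x:[41/3,56/3] y:[32,54] z:[19,92/3] -> miss, prune
  N8 x:[62/3,73/3] y:[18,34] z:[17,30] -> hit [62/3,73/3], descend [1, 5]
    N1 x:[62/3,22] y:[18,22] z:[17,56/3] -> miss, prune
    N5 x:[68/3,73/3] y:[22,34] z:[71/3,30] -> hit [71/3,73/3] leaf, test {P0@t=24, P5(miss)}

order=[0, 7, 8, 1, 5]  |boxes|=5  |leaves|=1  hit=P0

== RESULT ==
5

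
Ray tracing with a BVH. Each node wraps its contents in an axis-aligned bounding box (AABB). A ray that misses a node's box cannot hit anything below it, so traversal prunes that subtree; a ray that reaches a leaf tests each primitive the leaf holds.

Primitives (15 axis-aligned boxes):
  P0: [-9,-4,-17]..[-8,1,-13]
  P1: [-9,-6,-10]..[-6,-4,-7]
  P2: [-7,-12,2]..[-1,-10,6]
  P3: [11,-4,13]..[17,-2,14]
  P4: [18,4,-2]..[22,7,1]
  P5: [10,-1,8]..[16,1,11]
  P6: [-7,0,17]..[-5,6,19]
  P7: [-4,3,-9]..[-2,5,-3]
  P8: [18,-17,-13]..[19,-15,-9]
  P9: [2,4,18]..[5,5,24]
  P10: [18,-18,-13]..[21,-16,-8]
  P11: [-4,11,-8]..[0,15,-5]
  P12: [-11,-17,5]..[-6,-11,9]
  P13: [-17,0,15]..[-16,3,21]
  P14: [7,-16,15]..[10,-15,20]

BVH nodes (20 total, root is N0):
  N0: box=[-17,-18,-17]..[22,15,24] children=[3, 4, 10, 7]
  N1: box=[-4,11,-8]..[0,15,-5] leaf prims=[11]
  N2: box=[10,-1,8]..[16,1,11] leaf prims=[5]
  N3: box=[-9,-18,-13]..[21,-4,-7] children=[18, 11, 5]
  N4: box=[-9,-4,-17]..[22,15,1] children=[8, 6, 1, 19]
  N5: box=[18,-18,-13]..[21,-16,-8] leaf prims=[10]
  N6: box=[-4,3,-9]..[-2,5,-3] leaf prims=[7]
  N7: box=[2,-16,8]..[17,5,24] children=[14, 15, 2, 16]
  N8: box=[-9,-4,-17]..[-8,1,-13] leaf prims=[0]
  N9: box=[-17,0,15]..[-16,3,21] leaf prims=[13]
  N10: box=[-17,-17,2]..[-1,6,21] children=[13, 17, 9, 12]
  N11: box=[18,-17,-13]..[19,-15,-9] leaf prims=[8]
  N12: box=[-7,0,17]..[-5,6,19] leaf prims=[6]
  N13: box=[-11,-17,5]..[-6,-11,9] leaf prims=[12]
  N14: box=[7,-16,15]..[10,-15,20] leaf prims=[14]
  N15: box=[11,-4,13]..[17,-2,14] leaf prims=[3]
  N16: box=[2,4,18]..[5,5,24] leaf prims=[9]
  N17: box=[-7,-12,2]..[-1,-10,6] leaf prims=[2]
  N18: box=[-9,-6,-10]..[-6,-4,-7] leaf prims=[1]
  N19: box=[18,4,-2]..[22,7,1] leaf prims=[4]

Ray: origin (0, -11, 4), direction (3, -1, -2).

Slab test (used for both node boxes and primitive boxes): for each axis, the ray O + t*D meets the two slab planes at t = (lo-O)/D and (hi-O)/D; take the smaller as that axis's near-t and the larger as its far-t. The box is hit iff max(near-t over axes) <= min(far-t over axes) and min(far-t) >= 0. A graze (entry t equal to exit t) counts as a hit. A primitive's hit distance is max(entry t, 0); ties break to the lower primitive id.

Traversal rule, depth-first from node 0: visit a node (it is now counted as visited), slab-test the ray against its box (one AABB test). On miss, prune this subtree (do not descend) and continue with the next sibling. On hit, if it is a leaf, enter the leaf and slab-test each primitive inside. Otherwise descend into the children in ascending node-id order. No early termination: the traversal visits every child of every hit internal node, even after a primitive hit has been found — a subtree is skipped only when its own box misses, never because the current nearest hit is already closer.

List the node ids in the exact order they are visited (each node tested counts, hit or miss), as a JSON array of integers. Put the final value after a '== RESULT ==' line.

Walk:
N0 x:[-17/3,22/3] y:[-26,7] z:[-10,21/2] -> hit [-17/3,7], descend [3, 4, 7, 10]
  N3 x:[-3,7] y:[-7,7] z:[11/2,17/2] -> hit [11/2,7], descend [5, 11, 18]
    N5 x:[6,7] y:[5,7] z:[6,17/2] -> hit [6,7] leaf, test {P10@t=6}
    N11 x:[6,19/3] y:[4,6] z:[13/2,17/2] -> miss, prune
    N18 x:[-3,-2] y:[-7,-5] z:[11/2,7] -> miss, prune
  N4 x:[-3,22/3] y:[-26,-7] z:[3/2,21/2] -> miss, prune
  N7 x:[2/3,17/3] y:[-16,5] z:[-10,-2] -> miss, prune
  N10 x:[-17/3,-1/3] y:[-17,6] z:[-17/2,1] -> miss, prune

Visited [0, 3, 5, 11, 18, 4, 7, 10]. Tests: 8 box, 1 leaf. Nearest: P10.

== RESULT ==
[0, 3, 5, 11, 18, 4, 7, 10]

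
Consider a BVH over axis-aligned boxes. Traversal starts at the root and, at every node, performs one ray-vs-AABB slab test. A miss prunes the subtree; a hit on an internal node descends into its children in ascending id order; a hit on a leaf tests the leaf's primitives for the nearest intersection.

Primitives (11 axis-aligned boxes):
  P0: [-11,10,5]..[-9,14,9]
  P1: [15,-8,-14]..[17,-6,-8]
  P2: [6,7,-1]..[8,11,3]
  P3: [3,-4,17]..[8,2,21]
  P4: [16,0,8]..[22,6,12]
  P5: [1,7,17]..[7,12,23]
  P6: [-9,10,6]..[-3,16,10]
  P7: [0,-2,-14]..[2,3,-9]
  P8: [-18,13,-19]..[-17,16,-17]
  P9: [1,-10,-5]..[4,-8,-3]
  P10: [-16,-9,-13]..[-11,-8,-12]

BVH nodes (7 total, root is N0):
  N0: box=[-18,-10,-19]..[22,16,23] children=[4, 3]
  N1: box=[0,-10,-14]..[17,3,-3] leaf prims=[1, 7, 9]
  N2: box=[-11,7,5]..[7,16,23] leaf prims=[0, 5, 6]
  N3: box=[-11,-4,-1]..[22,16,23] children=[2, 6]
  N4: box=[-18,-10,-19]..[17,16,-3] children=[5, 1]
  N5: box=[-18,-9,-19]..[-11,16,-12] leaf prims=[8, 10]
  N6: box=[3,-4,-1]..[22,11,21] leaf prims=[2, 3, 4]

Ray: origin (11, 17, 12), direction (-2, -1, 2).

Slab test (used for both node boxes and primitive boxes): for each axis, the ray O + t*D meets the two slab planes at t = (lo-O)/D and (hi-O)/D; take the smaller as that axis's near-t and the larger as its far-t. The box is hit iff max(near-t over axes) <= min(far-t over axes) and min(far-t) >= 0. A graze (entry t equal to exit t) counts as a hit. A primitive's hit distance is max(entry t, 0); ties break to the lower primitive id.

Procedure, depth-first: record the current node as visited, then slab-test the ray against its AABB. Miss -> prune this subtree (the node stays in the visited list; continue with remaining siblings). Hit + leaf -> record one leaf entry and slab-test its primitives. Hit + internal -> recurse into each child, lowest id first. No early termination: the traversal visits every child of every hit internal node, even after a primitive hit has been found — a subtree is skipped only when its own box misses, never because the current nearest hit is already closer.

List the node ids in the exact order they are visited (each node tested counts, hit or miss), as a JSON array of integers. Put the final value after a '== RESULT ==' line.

Walk:
N0 x:[-11/2,29/2] y:[1,27] z:[-31/2,11/2] -> hit [1,11/2], descend [3, 4]
  N3 x:[-11/2,11] y:[1,21] z:[-13/2,11/2] -> hit [1,11/2], descend [2, 6]
    N2 x:[2,11] y:[1,10] z:[-7/2,11/2] -> hit [2,11/2] leaf, test {P0(miss), P5@t=5, P6(miss)}
    N6 x:[-11/2,4] y:[6,21] z:[-13/2,9/2] -> miss, prune
  N4 x:[-3,29/2] y:[1,27] z:[-31/2,-15/2] -> miss, prune

5 AABB tests over nodes [0, 3, 2, 6, 4]; 1 leaf entered; closest P5.

== RESULT ==
[0, 3, 2, 6, 4]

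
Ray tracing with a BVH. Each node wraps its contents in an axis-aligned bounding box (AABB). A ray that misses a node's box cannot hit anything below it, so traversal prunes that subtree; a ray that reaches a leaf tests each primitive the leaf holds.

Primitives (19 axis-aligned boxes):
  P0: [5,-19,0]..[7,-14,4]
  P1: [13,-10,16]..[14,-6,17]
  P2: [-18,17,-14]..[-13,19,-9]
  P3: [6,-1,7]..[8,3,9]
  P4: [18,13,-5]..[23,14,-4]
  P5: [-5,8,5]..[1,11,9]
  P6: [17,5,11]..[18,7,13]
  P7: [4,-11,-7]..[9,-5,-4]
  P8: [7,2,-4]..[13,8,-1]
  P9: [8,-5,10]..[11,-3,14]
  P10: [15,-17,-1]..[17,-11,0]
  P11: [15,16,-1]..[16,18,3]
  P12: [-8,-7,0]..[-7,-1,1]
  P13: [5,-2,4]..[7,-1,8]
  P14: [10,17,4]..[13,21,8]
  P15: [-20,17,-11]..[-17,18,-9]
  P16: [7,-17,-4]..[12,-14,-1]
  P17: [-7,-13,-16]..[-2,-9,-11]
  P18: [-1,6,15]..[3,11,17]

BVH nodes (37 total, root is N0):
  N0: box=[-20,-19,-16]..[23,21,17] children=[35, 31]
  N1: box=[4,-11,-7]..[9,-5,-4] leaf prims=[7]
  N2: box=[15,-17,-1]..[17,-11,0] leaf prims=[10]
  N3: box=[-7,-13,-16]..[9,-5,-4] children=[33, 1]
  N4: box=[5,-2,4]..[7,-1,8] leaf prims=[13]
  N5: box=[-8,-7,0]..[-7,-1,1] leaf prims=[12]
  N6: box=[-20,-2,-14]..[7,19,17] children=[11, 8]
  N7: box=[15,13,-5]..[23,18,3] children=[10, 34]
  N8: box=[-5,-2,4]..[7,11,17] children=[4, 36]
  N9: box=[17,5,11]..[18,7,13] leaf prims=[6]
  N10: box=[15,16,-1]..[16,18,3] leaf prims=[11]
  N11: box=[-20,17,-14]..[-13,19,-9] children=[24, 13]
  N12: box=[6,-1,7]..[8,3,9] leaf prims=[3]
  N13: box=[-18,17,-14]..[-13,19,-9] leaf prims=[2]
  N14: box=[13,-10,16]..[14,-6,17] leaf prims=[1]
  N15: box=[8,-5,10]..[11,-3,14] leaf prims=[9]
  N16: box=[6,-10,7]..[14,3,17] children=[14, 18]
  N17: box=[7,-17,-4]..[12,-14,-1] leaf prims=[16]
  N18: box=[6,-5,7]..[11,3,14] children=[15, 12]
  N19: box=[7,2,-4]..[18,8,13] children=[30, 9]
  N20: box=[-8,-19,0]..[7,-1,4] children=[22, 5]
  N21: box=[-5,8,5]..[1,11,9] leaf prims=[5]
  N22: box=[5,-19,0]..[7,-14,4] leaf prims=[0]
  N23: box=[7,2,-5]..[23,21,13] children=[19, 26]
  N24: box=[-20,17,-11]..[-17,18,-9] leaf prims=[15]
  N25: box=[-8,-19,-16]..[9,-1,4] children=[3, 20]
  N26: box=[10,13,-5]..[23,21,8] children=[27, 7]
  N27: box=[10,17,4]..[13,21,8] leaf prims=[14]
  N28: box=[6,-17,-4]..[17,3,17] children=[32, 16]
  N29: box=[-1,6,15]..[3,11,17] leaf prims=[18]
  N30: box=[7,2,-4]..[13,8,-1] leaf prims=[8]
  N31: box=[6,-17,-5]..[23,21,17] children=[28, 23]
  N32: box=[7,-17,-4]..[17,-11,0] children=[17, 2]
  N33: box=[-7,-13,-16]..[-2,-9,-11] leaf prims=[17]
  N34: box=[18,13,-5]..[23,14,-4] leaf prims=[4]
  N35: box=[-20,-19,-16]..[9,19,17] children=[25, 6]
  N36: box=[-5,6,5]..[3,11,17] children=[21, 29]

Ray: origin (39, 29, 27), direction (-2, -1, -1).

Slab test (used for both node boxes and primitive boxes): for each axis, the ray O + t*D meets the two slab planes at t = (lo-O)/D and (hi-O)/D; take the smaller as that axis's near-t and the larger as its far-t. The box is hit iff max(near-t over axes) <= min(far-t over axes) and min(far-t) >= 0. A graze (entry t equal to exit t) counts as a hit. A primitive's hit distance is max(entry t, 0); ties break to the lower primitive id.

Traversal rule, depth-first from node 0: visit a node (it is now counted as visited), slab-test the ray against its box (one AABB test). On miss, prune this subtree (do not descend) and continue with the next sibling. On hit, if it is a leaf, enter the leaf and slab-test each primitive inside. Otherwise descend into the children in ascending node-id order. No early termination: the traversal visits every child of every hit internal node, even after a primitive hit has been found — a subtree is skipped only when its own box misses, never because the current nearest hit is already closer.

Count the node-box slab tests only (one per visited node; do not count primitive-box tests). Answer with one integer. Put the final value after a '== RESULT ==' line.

Traverse from the root:
N0 x:[8,59/2] y:[8,48] z:[10,43] -> hit [10,59/2], descend [31, 35]
  N31 x:[8,33/2] y:[8,46] z:[10,32] -> hit [10,33/2], descend [23, 28]
    N23 x:[8,16] y:[8,27] z:[14,32] -> hit [14,16], descend [19, 26]
      N19 x:[21/2,16] y:[21,27] z:[14,31] -> miss, prune
      N26 x:[8,29/2] y:[8,16] z:[19,32] -> miss, prune
    N28 x:[11,33/2] y:[26,46] z:[10,31] -> miss, prune
  N35 x:[15,59/2] y:[10,48] z:[10,43] -> hit [15,59/2], descend [6, 25]
    N6 x:[16,59/2] y:[10,31] z:[10,41] -> hit [16,59/2], descend [8, 11]
      N8 x:[16,22] y:[18,31] z:[10,23] -> hit [18,22], descend [4, 36]
        N4 x:[16,17] y:[30,31] z:[19,23] -> miss, prune
        N36 x:[18,22] y:[18,23] z:[10,22] -> hit [18,22], descend [21, 29]
          N21 x:[19,22] y:[18,21] z:[18,22] -> hit [19,21] leaf, test {P5@t=19}
          N29 x:[18,20] y:[18,23] z:[10,12] -> miss, prune
      N11 x:[26,59/2] y:[10,12] z:[36,41] -> miss, prune
    N25 x:[15,47/2] y:[30,48] z:[23,43] -> miss, prune

Visited [0, 31, 23, 19, 26, 28, 35, 6, 8, 4, 36, 21, 29, 11, 25]. Tests: 15 box, 1 leaf. Nearest: P5.

== RESULT ==
15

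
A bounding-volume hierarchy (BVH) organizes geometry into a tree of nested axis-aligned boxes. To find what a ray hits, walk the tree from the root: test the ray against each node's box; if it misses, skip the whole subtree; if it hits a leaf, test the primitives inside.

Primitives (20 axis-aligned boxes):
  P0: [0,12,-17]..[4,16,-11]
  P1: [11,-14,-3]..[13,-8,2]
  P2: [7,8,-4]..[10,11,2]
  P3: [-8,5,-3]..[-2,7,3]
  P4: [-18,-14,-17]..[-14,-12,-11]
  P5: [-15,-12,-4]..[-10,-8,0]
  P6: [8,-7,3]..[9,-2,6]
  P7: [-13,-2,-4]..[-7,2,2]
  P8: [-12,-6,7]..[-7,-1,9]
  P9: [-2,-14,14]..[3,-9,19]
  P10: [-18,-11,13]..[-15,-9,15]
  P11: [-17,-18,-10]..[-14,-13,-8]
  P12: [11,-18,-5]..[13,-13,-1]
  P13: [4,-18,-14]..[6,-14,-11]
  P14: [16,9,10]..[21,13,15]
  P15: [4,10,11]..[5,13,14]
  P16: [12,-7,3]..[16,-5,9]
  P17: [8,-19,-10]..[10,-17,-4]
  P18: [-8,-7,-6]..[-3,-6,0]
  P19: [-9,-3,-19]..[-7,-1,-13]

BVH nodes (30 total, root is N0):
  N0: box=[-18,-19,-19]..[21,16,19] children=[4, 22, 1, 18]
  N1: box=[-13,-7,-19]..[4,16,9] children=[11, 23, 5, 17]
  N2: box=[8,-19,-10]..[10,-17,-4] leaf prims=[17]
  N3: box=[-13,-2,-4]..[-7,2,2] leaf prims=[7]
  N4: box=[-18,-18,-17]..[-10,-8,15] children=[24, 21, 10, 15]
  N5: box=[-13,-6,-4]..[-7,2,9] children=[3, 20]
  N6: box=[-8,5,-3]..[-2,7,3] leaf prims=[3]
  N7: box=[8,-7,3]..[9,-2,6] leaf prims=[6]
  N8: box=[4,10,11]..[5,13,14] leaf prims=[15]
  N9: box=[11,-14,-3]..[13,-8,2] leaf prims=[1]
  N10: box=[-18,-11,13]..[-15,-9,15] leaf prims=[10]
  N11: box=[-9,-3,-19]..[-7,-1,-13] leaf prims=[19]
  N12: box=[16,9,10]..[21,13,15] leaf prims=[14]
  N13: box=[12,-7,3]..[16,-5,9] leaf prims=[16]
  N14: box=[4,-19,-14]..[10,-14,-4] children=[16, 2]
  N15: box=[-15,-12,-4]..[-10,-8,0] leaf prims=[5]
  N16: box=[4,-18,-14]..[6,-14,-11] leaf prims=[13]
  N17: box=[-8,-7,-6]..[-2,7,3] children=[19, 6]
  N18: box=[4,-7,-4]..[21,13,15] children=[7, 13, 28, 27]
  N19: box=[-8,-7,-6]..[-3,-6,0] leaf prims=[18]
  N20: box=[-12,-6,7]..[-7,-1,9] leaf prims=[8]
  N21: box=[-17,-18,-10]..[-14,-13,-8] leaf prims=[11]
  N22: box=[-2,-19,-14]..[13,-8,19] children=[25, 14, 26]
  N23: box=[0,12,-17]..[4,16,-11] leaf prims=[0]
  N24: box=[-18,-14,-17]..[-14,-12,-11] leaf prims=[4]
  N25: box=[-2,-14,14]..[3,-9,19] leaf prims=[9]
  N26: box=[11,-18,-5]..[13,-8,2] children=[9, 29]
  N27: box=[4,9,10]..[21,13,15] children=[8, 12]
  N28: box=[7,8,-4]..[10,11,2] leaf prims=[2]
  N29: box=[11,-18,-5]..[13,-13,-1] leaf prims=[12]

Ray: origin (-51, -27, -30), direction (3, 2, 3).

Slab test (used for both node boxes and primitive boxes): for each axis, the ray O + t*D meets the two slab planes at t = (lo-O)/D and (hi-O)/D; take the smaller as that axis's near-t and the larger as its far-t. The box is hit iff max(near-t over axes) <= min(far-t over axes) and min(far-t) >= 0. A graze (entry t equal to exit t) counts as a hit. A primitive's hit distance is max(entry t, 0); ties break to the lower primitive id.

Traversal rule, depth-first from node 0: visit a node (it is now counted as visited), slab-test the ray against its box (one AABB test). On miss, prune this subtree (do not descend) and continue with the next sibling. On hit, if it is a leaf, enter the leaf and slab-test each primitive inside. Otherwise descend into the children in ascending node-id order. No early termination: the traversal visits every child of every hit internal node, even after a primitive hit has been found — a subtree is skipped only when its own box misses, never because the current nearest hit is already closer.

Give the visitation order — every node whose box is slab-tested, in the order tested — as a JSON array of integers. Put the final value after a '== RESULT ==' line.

Walk:
N0 x:[11,24] y:[4,43/2] z:[11/3,49/3] -> hit [11,49/3], descend [1, 4, 18, 22]
  N1 x:[38/3,55/3] y:[10,43/2] z:[11/3,13] -> hit [38/3,13], descend [5, 11, 17, 23]
    N5 x:[38/3,44/3] y:[21/2,29/2] z:[26/3,13] -> hit [38/3,13], descend [3, 20]
      N3 x:[38/3,44/3] y:[25/2,29/2] z:[26/3,32/3] -> miss, prune
      N20 x:[13,44/3] y:[21/2,13] z:[37/3,13] -> hit [13,13] leaf, test {P8@t=13}
    N11 x:[14,44/3] y:[12,13] z:[11/3,17/3] -> miss, prune
    N17 x:[43/3,49/3] y:[10,17] z:[8,11] -> miss, prune
    N23 x:[17,55/3] y:[39/2,43/2] z:[13/3,19/3] -> miss, prune
  N4 x:[11,41/3] y:[9/2,19/2] z:[13/3,15] -> miss, prune
  N18 x:[55/3,24] y:[10,20] z:[26/3,15] -> miss, prune
  N22 x:[49/3,64/3] y:[4,19/2] z:[16/3,49/3] -> miss, prune

Summary -> nodes [0, 1, 5, 3, 20, 11, 17, 23, 4, 18, 22]; box-tests=11; leaf-entries=1; first=P8

== RESULT ==
[0, 1, 5, 3, 20, 11, 17, 23, 4, 18, 22]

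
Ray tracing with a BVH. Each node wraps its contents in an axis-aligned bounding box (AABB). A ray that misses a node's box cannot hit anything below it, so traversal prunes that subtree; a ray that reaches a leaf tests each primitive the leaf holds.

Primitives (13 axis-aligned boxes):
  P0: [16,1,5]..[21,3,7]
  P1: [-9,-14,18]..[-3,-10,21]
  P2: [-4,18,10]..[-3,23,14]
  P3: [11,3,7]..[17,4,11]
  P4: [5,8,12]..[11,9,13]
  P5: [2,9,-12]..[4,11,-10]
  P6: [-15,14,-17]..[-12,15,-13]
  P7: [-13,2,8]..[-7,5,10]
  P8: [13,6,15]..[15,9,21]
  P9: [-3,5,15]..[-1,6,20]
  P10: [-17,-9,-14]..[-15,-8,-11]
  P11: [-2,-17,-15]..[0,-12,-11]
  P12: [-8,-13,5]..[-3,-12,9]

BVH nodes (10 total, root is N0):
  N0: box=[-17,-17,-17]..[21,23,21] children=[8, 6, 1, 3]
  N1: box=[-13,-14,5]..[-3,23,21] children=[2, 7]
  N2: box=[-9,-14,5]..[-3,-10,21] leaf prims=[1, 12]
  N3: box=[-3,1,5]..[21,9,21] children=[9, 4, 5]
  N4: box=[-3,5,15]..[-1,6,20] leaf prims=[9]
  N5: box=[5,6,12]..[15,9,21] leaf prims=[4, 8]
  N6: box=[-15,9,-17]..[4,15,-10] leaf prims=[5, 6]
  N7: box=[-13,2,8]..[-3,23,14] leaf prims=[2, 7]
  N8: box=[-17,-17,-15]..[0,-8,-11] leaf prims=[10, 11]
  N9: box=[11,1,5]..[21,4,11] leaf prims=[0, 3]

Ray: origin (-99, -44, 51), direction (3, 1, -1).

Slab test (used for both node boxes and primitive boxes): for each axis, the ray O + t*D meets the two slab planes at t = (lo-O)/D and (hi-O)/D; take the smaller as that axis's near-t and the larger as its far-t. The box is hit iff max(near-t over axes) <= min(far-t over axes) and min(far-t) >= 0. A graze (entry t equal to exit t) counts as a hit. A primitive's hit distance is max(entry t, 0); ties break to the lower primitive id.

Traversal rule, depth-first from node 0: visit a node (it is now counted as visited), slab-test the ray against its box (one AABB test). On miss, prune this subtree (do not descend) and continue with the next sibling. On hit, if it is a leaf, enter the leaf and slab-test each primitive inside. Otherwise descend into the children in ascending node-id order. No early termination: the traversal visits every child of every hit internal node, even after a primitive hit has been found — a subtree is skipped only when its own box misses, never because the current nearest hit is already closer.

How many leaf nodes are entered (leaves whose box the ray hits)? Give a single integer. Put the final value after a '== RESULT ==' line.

Trace the traversal:
N0 x:[82/3,40] y:[27,67] z:[30,68] -> hit [30,40], descend [1, 3, 6, 8]
  N1 x:[86/3,32] y:[30,67] z:[30,46] -> hit [30,32], descend [2, 7]
    N2 x:[30,32] y:[30,34] z:[30,46] -> hit [30,32] leaf, test {P1@t=30, P12(miss)}
    N7 x:[86/3,32] y:[46,67] z:[37,43] -> miss, prune
  N3 x:[32,40] y:[45,53] z:[30,46] -> miss, prune
  N6 x:[28,103/3] y:[53,59] z:[61,68] -> miss, prune
  N8 x:[82/3,33] y:[27,36] z:[62,66] -> miss, prune

order=[0, 1, 2, 7, 3, 6, 8]  |boxes|=7  |leaves|=1  hit=P1

== RESULT ==
1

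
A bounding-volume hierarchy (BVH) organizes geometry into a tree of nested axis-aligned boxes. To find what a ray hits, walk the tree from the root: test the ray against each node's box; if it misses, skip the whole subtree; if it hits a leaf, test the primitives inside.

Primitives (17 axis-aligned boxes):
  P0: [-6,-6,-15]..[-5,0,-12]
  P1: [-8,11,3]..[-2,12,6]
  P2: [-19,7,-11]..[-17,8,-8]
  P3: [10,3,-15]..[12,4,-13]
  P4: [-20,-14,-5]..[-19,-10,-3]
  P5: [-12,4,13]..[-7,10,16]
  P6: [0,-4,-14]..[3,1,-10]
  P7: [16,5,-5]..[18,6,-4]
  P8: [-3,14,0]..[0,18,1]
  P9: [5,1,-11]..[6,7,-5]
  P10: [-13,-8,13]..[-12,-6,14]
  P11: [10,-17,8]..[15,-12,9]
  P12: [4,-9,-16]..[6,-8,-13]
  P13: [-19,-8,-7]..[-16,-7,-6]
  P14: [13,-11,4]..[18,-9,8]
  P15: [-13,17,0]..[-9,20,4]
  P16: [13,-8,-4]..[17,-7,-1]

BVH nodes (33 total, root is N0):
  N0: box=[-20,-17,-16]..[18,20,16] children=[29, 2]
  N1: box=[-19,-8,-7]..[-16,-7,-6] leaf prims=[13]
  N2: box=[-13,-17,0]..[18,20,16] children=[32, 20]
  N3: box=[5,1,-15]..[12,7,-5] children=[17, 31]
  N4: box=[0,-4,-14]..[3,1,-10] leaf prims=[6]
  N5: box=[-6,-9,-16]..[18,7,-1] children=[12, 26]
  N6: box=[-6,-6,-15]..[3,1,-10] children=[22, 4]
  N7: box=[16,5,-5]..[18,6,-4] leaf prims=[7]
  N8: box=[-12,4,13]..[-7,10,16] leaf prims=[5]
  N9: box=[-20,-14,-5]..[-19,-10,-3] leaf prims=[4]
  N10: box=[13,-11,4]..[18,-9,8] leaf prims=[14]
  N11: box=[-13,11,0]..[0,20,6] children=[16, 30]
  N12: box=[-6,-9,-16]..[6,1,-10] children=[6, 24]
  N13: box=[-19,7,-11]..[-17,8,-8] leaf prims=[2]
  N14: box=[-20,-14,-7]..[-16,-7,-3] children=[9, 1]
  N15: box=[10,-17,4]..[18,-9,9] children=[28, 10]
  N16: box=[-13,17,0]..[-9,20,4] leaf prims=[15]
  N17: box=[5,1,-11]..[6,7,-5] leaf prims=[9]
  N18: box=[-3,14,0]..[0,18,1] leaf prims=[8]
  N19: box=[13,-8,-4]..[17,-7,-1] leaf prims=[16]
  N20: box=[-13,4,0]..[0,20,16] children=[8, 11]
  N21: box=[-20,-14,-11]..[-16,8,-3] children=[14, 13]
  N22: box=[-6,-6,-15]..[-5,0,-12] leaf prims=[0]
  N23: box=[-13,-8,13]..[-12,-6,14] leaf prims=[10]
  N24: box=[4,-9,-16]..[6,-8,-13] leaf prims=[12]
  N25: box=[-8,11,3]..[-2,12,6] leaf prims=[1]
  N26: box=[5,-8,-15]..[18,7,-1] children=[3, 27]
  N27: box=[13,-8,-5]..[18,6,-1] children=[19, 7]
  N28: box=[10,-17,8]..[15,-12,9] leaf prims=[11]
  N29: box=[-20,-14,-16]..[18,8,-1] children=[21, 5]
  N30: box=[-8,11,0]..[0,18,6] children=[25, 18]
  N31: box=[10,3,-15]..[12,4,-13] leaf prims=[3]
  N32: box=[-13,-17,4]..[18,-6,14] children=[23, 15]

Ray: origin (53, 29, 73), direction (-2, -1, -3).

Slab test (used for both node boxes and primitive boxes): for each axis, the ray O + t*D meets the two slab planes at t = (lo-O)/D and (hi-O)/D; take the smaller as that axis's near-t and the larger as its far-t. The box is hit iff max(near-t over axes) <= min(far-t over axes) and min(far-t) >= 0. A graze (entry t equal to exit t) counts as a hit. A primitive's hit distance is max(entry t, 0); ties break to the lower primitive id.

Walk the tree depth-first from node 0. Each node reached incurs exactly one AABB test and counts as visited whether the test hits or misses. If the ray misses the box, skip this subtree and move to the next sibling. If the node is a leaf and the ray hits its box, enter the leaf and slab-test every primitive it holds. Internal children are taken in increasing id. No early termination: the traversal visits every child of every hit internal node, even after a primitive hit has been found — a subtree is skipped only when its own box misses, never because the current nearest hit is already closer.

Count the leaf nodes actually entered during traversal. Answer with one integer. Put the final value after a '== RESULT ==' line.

Walk:
N0 x:[35/2,73/2] y:[9,46] z:[19,89/3] -> hit [19,89/3], descend [2, 29]
  N2 x:[35/2,33] y:[9,46] z:[19,73/3] -> hit [19,73/3], descend [20, 32]
    N20 x:[53/2,33] y:[9,25] z:[19,73/3] -> miss, prune
    N32 x:[35/2,33] y:[35,46] z:[59/3,23] -> miss, prune
  N29 x:[35/2,73/2] y:[21,43] z:[74/3,89/3] -> hit [74/3,89/3], descend [5, 21]
    N5 x:[35/2,59/2] y:[22,38] z:[74/3,89/3] -> hit [74/3,59/2], descend [12, 26]
      N12 x:[47/2,59/2] y:[28,38] z:[83/3,89/3] -> hit [28,59/2], descend [6, 24]
        N6 x:[25,59/2] y:[28,35] z:[83/3,88/3] -> hit [28,88/3], descend [4, 22]
          N4 x:[25,53/2] y:[28,33] z:[83/3,29] -> miss, prune
          N22 x:[29,59/2] y:[29,35] z:[85/3,88/3] -> hit [29,88/3] leaf, test {P0@t=29}
        N24 x:[47/2,49/2] y:[37,38] z:[86/3,89/3] -> miss, prune
      N26 x:[35/2,24] y:[22,37] z:[74/3,88/3] -> miss, prune
    N21 x:[69/2,73/2] y:[21,43] z:[76/3,28] -> miss, prune

13 AABB tests over nodes [0, 2, 20, 32, 29, 5, 12, 6, 4, 22, 24, 26, 21]; 1 leaf entered; closest P0.

== RESULT ==
1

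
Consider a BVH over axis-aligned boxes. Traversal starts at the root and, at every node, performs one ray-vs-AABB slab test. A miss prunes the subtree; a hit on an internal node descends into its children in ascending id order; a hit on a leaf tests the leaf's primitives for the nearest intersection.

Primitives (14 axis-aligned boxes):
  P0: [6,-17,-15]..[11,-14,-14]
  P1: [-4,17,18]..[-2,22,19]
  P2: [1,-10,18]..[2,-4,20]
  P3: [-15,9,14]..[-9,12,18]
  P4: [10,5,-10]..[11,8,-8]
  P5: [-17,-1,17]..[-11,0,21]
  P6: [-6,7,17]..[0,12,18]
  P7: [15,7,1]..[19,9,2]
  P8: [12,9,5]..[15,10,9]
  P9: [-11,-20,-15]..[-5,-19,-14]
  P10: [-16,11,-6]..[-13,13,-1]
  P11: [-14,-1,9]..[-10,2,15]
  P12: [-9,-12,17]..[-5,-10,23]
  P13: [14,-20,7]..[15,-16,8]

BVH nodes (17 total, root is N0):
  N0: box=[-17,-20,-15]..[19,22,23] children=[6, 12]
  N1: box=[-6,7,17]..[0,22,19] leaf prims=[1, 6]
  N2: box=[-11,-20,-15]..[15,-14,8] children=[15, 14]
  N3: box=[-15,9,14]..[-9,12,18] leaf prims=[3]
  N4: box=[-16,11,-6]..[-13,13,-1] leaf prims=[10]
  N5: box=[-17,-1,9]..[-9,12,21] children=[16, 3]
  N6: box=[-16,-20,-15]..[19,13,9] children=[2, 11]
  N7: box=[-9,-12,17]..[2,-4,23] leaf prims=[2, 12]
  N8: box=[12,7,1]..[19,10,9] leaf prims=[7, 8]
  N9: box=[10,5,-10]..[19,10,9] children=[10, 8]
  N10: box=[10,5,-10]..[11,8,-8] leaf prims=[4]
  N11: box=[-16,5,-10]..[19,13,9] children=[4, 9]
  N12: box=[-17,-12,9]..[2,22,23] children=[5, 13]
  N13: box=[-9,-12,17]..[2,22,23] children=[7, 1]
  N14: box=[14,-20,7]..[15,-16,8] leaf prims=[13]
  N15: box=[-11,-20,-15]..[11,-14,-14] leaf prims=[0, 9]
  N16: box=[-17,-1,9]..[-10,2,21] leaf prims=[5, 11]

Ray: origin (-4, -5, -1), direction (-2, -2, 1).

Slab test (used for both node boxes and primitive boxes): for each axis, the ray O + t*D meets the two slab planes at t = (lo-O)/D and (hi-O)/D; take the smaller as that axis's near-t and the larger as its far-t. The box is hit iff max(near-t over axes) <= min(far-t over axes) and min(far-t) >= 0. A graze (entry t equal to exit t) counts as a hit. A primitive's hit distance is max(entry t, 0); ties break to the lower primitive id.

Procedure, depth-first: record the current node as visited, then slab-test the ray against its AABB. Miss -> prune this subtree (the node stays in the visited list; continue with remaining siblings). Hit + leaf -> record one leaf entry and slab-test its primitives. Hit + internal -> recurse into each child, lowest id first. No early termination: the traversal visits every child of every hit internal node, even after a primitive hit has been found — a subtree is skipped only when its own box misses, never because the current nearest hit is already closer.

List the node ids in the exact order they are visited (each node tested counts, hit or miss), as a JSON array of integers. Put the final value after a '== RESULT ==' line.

Traverse from the root:
N0 x:[-23/2,13/2] y:[-27/2,15/2] z:[-14,24] -> hit [-23/2,13/2], descend [6, 12]
  N6 x:[-23/2,6] y:[-9,15/2] z:[-14,10] -> hit [-9,6], descend [2, 11]
    N2 x:[-19/2,7/2] y:[9/2,15/2] z:[-14,9] -> miss, prune
    N11 x:[-23/2,6] y:[-9,-5] z:[-9,10] -> miss, prune
  N12 x:[-3,13/2] y:[-27/2,7/2] z:[10,24] -> miss, prune

order=[0, 6, 2, 11, 12]  |boxes|=5  |leaves|=0  hit=miss

== RESULT ==
[0, 6, 2, 11, 12]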